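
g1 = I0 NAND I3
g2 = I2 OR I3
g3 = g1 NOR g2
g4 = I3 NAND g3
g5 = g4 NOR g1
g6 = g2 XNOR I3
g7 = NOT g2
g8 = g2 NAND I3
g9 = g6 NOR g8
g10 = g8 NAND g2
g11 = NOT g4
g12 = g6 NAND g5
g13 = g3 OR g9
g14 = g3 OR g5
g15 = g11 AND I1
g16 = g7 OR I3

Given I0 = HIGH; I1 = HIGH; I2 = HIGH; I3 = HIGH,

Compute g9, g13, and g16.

g9 = LOW; g13 = LOW; g16 = HIGH

g1 = I0 NAND I3 = HIGH NAND HIGH = LOW
g2 = I2 OR I3 = HIGH OR HIGH = HIGH
g3 = g1 NOR g2 = LOW NOR HIGH = LOW
g6 = g2 XNOR I3 = HIGH XNOR HIGH = HIGH
g7 = NOT g2 = NOT HIGH = LOW
g8 = g2 NAND I3 = HIGH NAND HIGH = LOW
g9 = g6 NOR g8 = HIGH NOR LOW = LOW
g13 = g3 OR g9 = LOW OR LOW = LOW
g16 = g7 OR I3 = LOW OR HIGH = HIGH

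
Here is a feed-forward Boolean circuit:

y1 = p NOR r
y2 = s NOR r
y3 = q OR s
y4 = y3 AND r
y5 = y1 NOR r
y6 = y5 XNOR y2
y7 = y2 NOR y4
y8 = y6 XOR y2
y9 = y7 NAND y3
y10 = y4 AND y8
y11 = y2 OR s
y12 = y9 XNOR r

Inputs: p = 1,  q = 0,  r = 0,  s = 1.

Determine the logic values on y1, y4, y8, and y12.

y1 = p NOR r = 1 NOR 0 = 0
y2 = s NOR r = 1 NOR 0 = 0
y3 = q OR s = 0 OR 1 = 1
y4 = y3 AND r = 1 AND 0 = 0
y5 = y1 NOR r = 0 NOR 0 = 1
y6 = y5 XNOR y2 = 1 XNOR 0 = 0
y7 = y2 NOR y4 = 0 NOR 0 = 1
y8 = y6 XOR y2 = 0 XOR 0 = 0
y9 = y7 NAND y3 = 1 NAND 1 = 0
y12 = y9 XNOR r = 0 XNOR 0 = 1

y1 = 0, y4 = 0, y8 = 0, y12 = 1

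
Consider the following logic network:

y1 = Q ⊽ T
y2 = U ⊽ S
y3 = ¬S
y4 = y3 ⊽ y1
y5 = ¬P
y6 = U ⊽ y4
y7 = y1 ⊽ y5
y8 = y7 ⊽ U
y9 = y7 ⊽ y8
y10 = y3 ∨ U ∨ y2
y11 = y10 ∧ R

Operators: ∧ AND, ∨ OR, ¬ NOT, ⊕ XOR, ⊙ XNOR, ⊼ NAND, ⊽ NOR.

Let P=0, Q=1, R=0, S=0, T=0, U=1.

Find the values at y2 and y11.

y2 = U NOR S = 1 NOR 0 = 0
y3 = NOT S = NOT 0 = 1
y10 = y3 OR U OR y2 = 1 OR 1 OR 0 = 1
y11 = y10 AND R = 1 AND 0 = 0

y2 = 0, y11 = 0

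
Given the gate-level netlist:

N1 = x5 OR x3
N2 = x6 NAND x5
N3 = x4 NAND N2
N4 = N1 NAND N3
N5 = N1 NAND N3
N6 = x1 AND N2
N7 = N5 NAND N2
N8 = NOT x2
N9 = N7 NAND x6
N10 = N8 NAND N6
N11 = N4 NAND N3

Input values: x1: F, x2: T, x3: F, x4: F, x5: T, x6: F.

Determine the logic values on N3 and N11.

N3 = T; N11 = T

N1 = x5 OR x3 = T OR F = T
N2 = x6 NAND x5 = F NAND T = T
N3 = x4 NAND N2 = F NAND T = T
N4 = N1 NAND N3 = T NAND T = F
N11 = N4 NAND N3 = F NAND T = T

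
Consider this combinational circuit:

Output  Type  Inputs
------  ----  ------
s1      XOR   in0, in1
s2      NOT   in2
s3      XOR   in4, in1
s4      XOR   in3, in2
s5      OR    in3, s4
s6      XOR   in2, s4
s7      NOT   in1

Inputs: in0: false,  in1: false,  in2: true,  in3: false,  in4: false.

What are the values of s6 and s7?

s4 = in3 XOR in2 = false XOR true = true
s6 = in2 XOR s4 = true XOR true = false
s7 = NOT in1 = NOT false = true

s6 = false; s7 = true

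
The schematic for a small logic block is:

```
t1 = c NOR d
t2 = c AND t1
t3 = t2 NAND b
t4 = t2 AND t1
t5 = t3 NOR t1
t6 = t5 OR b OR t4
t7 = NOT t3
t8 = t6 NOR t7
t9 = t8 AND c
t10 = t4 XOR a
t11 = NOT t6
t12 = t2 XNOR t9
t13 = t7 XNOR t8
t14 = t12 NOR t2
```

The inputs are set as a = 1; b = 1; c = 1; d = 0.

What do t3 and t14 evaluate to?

t3 = 1, t14 = 0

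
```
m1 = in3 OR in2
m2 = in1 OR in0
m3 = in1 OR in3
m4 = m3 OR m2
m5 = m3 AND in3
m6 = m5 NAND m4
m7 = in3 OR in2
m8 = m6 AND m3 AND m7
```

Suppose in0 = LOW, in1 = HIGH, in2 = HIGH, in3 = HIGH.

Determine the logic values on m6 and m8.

m6 = LOW, m8 = LOW

m2 = in1 OR in0 = HIGH OR LOW = HIGH
m3 = in1 OR in3 = HIGH OR HIGH = HIGH
m4 = m3 OR m2 = HIGH OR HIGH = HIGH
m5 = m3 AND in3 = HIGH AND HIGH = HIGH
m6 = m5 NAND m4 = HIGH NAND HIGH = LOW
m7 = in3 OR in2 = HIGH OR HIGH = HIGH
m8 = m6 AND m3 AND m7 = LOW AND HIGH AND HIGH = LOW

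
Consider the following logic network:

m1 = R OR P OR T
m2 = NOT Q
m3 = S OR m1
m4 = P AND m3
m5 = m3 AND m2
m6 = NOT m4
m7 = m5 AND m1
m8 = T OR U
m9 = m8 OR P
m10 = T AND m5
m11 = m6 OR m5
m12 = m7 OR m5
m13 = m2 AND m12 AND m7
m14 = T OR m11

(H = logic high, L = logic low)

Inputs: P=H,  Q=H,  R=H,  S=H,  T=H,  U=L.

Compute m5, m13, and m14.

m1 = R OR P OR T = H OR H OR H = H
m2 = NOT Q = NOT H = L
m3 = S OR m1 = H OR H = H
m4 = P AND m3 = H AND H = H
m5 = m3 AND m2 = H AND L = L
m6 = NOT m4 = NOT H = L
m7 = m5 AND m1 = L AND H = L
m11 = m6 OR m5 = L OR L = L
m12 = m7 OR m5 = L OR L = L
m13 = m2 AND m12 AND m7 = L AND L AND L = L
m14 = T OR m11 = H OR L = H

m5 = L  m13 = L  m14 = H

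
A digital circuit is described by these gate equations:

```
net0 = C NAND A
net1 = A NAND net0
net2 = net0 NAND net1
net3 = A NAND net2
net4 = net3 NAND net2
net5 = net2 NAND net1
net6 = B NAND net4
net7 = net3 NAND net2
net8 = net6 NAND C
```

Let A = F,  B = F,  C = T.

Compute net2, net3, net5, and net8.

net2 = F, net3 = T, net5 = T, net8 = F

net0 = C NAND A = T NAND F = T
net1 = A NAND net0 = F NAND T = T
net2 = net0 NAND net1 = T NAND T = F
net3 = A NAND net2 = F NAND F = T
net4 = net3 NAND net2 = T NAND F = T
net5 = net2 NAND net1 = F NAND T = T
net6 = B NAND net4 = F NAND T = T
net8 = net6 NAND C = T NAND T = F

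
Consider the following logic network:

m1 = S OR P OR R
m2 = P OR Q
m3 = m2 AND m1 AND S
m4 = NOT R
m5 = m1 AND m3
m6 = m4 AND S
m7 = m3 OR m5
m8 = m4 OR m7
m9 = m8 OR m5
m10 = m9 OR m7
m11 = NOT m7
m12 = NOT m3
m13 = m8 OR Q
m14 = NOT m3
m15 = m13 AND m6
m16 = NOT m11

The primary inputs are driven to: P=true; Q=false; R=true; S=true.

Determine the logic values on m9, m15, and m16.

m9 = true, m15 = false, m16 = true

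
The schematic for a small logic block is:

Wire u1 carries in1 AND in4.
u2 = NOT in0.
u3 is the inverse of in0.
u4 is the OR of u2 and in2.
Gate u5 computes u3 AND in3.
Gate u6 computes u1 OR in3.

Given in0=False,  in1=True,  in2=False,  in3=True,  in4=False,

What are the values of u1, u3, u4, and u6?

u1 = False  u3 = True  u4 = True  u6 = True

u1 = in1 AND in4 = True AND False = False
u2 = NOT in0 = NOT False = True
u3 = NOT in0 = NOT False = True
u4 = u2 OR in2 = True OR False = True
u6 = u1 OR in3 = False OR True = True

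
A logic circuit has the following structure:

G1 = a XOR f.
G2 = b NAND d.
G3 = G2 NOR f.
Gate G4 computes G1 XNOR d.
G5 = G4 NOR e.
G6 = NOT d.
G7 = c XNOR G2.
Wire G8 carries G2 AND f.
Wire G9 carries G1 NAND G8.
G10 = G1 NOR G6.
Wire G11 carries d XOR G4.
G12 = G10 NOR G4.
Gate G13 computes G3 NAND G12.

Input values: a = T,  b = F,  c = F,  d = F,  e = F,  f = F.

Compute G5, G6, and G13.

G1 = a XOR f = T XOR F = T
G2 = b NAND d = F NAND F = T
G3 = G2 NOR f = T NOR F = F
G4 = G1 XNOR d = T XNOR F = F
G5 = G4 NOR e = F NOR F = T
G6 = NOT d = NOT F = T
G10 = G1 NOR G6 = T NOR T = F
G12 = G10 NOR G4 = F NOR F = T
G13 = G3 NAND G12 = F NAND T = T

G5 = T; G6 = T; G13 = T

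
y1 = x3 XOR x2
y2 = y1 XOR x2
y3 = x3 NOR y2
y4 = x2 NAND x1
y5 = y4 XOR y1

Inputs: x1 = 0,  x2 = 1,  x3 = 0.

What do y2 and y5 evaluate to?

y2 = 0, y5 = 0

y1 = x3 XOR x2 = 0 XOR 1 = 1
y2 = y1 XOR x2 = 1 XOR 1 = 0
y4 = x2 NAND x1 = 1 NAND 0 = 1
y5 = y4 XOR y1 = 1 XOR 1 = 0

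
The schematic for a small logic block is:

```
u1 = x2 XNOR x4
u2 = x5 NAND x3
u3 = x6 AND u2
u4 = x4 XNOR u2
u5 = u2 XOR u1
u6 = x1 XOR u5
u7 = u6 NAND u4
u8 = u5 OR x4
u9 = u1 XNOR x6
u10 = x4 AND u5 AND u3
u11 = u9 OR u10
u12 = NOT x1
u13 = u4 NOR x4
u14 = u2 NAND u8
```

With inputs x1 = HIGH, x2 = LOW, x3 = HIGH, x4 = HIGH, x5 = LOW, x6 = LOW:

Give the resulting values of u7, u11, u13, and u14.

u7 = HIGH, u11 = HIGH, u13 = LOW, u14 = LOW

u1 = x2 XNOR x4 = LOW XNOR HIGH = LOW
u2 = x5 NAND x3 = LOW NAND HIGH = HIGH
u3 = x6 AND u2 = LOW AND HIGH = LOW
u4 = x4 XNOR u2 = HIGH XNOR HIGH = HIGH
u5 = u2 XOR u1 = HIGH XOR LOW = HIGH
u6 = x1 XOR u5 = HIGH XOR HIGH = LOW
u7 = u6 NAND u4 = LOW NAND HIGH = HIGH
u8 = u5 OR x4 = HIGH OR HIGH = HIGH
u9 = u1 XNOR x6 = LOW XNOR LOW = HIGH
u10 = x4 AND u5 AND u3 = HIGH AND HIGH AND LOW = LOW
u11 = u9 OR u10 = HIGH OR LOW = HIGH
u13 = u4 NOR x4 = HIGH NOR HIGH = LOW
u14 = u2 NAND u8 = HIGH NAND HIGH = LOW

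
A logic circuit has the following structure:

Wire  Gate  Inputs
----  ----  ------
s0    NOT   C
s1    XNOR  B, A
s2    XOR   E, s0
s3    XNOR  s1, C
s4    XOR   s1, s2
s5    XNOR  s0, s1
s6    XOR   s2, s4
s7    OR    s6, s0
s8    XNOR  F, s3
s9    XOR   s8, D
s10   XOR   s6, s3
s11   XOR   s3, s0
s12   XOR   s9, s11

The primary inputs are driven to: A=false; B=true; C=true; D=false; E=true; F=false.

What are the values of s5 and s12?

s5 = true, s12 = true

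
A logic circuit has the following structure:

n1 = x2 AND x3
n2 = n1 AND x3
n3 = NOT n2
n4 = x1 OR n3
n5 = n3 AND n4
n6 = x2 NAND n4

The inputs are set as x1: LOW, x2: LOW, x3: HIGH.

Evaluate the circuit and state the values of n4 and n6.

n4 = HIGH; n6 = HIGH

n1 = x2 AND x3 = LOW AND HIGH = LOW
n2 = n1 AND x3 = LOW AND HIGH = LOW
n3 = NOT n2 = NOT LOW = HIGH
n4 = x1 OR n3 = LOW OR HIGH = HIGH
n6 = x2 NAND n4 = LOW NAND HIGH = HIGH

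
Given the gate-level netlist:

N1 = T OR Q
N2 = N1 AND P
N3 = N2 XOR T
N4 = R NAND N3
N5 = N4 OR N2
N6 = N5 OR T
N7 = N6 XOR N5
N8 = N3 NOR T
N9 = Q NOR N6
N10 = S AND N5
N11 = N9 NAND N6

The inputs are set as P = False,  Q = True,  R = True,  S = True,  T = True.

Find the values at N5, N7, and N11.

N5 = False  N7 = True  N11 = True

N1 = T OR Q = True OR True = True
N2 = N1 AND P = True AND False = False
N3 = N2 XOR T = False XOR True = True
N4 = R NAND N3 = True NAND True = False
N5 = N4 OR N2 = False OR False = False
N6 = N5 OR T = False OR True = True
N7 = N6 XOR N5 = True XOR False = True
N9 = Q NOR N6 = True NOR True = False
N11 = N9 NAND N6 = False NAND True = True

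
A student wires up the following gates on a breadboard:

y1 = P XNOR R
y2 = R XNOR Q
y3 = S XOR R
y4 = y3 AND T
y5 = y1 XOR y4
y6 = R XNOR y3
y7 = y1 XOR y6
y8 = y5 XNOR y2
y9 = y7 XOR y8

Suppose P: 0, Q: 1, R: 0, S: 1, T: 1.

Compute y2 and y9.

y2 = 0, y9 = 0

y1 = P XNOR R = 0 XNOR 0 = 1
y2 = R XNOR Q = 0 XNOR 1 = 0
y3 = S XOR R = 1 XOR 0 = 1
y4 = y3 AND T = 1 AND 1 = 1
y5 = y1 XOR y4 = 1 XOR 1 = 0
y6 = R XNOR y3 = 0 XNOR 1 = 0
y7 = y1 XOR y6 = 1 XOR 0 = 1
y8 = y5 XNOR y2 = 0 XNOR 0 = 1
y9 = y7 XOR y8 = 1 XOR 1 = 0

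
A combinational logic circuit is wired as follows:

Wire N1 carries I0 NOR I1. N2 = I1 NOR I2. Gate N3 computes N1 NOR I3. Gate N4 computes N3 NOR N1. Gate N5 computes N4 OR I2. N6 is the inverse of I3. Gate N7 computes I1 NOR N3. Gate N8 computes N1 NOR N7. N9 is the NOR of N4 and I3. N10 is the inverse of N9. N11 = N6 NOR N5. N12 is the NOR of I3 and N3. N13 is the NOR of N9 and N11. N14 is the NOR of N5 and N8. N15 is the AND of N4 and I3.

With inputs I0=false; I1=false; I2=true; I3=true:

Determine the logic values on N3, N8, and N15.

N3 = false, N8 = false, N15 = false

N1 = I0 NOR I1 = false NOR false = true
N3 = N1 NOR I3 = true NOR true = false
N4 = N3 NOR N1 = false NOR true = false
N7 = I1 NOR N3 = false NOR false = true
N8 = N1 NOR N7 = true NOR true = false
N15 = N4 AND I3 = false AND true = false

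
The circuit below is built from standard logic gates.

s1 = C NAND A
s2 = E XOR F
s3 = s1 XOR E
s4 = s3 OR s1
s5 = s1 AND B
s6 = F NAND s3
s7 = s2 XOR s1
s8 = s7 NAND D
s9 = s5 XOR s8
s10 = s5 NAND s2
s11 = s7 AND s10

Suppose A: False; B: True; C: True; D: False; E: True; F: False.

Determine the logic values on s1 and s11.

s1 = C NAND A = True NAND False = True
s2 = E XOR F = True XOR False = True
s5 = s1 AND B = True AND True = True
s7 = s2 XOR s1 = True XOR True = False
s10 = s5 NAND s2 = True NAND True = False
s11 = s7 AND s10 = False AND False = False

s1 = True, s11 = False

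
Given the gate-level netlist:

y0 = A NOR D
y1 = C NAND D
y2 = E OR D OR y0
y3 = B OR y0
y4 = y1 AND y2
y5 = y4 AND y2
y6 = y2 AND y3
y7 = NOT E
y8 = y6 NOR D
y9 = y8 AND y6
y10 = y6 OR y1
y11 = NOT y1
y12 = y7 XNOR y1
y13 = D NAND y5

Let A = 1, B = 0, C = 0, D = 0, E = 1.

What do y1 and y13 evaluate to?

y1 = 1, y13 = 1

y0 = A NOR D = 1 NOR 0 = 0
y1 = C NAND D = 0 NAND 0 = 1
y2 = E OR D OR y0 = 1 OR 0 OR 0 = 1
y4 = y1 AND y2 = 1 AND 1 = 1
y5 = y4 AND y2 = 1 AND 1 = 1
y13 = D NAND y5 = 0 NAND 1 = 1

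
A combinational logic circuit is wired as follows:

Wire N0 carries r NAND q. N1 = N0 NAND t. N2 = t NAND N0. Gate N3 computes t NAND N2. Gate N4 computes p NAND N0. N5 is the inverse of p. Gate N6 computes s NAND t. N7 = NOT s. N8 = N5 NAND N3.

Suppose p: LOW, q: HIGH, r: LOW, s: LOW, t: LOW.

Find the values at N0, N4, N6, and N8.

N0 = r NAND q = LOW NAND HIGH = HIGH
N2 = t NAND N0 = LOW NAND HIGH = HIGH
N3 = t NAND N2 = LOW NAND HIGH = HIGH
N4 = p NAND N0 = LOW NAND HIGH = HIGH
N5 = NOT p = NOT LOW = HIGH
N6 = s NAND t = LOW NAND LOW = HIGH
N8 = N5 NAND N3 = HIGH NAND HIGH = LOW

N0 = HIGH, N4 = HIGH, N6 = HIGH, N8 = LOW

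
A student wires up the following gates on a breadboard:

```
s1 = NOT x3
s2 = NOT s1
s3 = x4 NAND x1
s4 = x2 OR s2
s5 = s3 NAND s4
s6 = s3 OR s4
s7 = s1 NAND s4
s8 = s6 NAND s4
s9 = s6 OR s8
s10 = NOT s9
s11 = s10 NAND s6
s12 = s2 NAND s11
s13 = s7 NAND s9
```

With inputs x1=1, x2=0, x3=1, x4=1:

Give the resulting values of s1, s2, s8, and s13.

s1 = 0  s2 = 1  s8 = 0  s13 = 0

s1 = NOT x3 = NOT 1 = 0
s2 = NOT s1 = NOT 0 = 1
s3 = x4 NAND x1 = 1 NAND 1 = 0
s4 = x2 OR s2 = 0 OR 1 = 1
s6 = s3 OR s4 = 0 OR 1 = 1
s7 = s1 NAND s4 = 0 NAND 1 = 1
s8 = s6 NAND s4 = 1 NAND 1 = 0
s9 = s6 OR s8 = 1 OR 0 = 1
s13 = s7 NAND s9 = 1 NAND 1 = 0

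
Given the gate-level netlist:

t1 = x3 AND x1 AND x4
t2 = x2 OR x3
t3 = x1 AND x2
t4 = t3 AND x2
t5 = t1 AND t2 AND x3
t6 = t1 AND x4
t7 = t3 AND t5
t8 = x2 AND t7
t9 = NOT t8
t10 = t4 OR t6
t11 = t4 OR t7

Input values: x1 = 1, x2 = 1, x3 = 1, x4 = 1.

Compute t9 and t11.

t9 = 0, t11 = 1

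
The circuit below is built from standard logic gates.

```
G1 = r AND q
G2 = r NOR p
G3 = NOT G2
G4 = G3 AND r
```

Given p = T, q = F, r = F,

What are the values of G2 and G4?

G2 = r NOR p = F NOR T = F
G3 = NOT G2 = NOT F = T
G4 = G3 AND r = T AND F = F

G2 = F; G4 = F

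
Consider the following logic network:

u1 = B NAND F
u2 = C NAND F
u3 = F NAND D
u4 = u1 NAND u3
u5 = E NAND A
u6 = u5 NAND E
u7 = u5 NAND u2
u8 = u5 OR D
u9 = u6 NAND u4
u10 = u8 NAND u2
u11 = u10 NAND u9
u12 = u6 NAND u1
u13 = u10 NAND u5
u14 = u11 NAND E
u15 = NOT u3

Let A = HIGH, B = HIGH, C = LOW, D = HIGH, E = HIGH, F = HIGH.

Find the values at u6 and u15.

u6 = HIGH; u15 = HIGH

u3 = F NAND D = HIGH NAND HIGH = LOW
u5 = E NAND A = HIGH NAND HIGH = LOW
u6 = u5 NAND E = LOW NAND HIGH = HIGH
u15 = NOT u3 = NOT LOW = HIGH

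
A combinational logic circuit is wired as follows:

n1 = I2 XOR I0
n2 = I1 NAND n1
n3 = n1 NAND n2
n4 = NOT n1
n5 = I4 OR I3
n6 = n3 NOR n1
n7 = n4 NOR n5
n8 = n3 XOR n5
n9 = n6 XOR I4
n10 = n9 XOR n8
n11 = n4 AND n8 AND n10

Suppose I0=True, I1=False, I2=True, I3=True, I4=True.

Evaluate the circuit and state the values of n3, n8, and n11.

n1 = I2 XOR I0 = True XOR True = False
n2 = I1 NAND n1 = False NAND False = True
n3 = n1 NAND n2 = False NAND True = True
n4 = NOT n1 = NOT False = True
n5 = I4 OR I3 = True OR True = True
n6 = n3 NOR n1 = True NOR False = False
n8 = n3 XOR n5 = True XOR True = False
n9 = n6 XOR I4 = False XOR True = True
n10 = n9 XOR n8 = True XOR False = True
n11 = n4 AND n8 AND n10 = True AND False AND True = False

n3 = True  n8 = False  n11 = False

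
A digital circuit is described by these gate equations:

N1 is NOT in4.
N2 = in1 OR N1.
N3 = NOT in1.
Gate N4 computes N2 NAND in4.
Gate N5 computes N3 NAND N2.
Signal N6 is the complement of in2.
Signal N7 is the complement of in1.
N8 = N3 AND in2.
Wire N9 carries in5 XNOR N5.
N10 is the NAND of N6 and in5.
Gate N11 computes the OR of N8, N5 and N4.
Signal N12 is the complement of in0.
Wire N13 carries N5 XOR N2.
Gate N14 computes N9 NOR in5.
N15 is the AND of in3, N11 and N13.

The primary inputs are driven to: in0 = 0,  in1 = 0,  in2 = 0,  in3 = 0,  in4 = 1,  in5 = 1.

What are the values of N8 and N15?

N1 = NOT in4 = NOT 1 = 0
N2 = in1 OR N1 = 0 OR 0 = 0
N3 = NOT in1 = NOT 0 = 1
N4 = N2 NAND in4 = 0 NAND 1 = 1
N5 = N3 NAND N2 = 1 NAND 0 = 1
N8 = N3 AND in2 = 1 AND 0 = 0
N11 = N8 OR N5 OR N4 = 0 OR 1 OR 1 = 1
N13 = N5 XOR N2 = 1 XOR 0 = 1
N15 = in3 AND N11 AND N13 = 0 AND 1 AND 1 = 0

N8 = 0, N15 = 0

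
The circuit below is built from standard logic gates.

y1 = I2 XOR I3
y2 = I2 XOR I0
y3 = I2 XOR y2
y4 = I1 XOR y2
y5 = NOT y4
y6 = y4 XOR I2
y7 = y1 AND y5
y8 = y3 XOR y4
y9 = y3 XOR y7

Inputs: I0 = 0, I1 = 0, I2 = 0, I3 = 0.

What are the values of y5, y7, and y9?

y5 = 1; y7 = 0; y9 = 0

y1 = I2 XOR I3 = 0 XOR 0 = 0
y2 = I2 XOR I0 = 0 XOR 0 = 0
y3 = I2 XOR y2 = 0 XOR 0 = 0
y4 = I1 XOR y2 = 0 XOR 0 = 0
y5 = NOT y4 = NOT 0 = 1
y7 = y1 AND y5 = 0 AND 1 = 0
y9 = y3 XOR y7 = 0 XOR 0 = 0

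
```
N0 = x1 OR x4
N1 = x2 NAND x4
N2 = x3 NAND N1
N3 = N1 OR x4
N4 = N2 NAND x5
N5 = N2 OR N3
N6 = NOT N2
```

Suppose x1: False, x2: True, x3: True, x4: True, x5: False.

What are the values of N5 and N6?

N1 = x2 NAND x4 = True NAND True = False
N2 = x3 NAND N1 = True NAND False = True
N3 = N1 OR x4 = False OR True = True
N5 = N2 OR N3 = True OR True = True
N6 = NOT N2 = NOT True = False

N5 = True  N6 = False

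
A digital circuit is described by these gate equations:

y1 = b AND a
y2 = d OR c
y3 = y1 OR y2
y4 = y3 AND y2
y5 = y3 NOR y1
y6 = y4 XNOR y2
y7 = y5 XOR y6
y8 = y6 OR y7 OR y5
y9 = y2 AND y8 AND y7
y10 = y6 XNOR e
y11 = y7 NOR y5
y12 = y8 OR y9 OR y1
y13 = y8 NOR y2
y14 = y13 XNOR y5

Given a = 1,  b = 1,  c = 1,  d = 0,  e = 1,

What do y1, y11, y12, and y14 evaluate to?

y1 = 1, y11 = 0, y12 = 1, y14 = 1

y1 = b AND a = 1 AND 1 = 1
y2 = d OR c = 0 OR 1 = 1
y3 = y1 OR y2 = 1 OR 1 = 1
y4 = y3 AND y2 = 1 AND 1 = 1
y5 = y3 NOR y1 = 1 NOR 1 = 0
y6 = y4 XNOR y2 = 1 XNOR 1 = 1
y7 = y5 XOR y6 = 0 XOR 1 = 1
y8 = y6 OR y7 OR y5 = 1 OR 1 OR 0 = 1
y9 = y2 AND y8 AND y7 = 1 AND 1 AND 1 = 1
y11 = y7 NOR y5 = 1 NOR 0 = 0
y12 = y8 OR y9 OR y1 = 1 OR 1 OR 1 = 1
y13 = y8 NOR y2 = 1 NOR 1 = 0
y14 = y13 XNOR y5 = 0 XNOR 0 = 1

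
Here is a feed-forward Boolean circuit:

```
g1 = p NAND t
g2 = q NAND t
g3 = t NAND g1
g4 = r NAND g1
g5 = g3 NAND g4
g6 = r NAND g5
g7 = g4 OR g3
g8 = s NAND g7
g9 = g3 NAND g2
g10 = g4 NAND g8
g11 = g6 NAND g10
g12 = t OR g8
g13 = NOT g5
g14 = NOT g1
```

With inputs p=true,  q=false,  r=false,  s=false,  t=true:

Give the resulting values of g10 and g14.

g1 = p NAND t = true NAND true = false
g3 = t NAND g1 = true NAND false = true
g4 = r NAND g1 = false NAND false = true
g7 = g4 OR g3 = true OR true = true
g8 = s NAND g7 = false NAND true = true
g10 = g4 NAND g8 = true NAND true = false
g14 = NOT g1 = NOT false = true

g10 = false; g14 = true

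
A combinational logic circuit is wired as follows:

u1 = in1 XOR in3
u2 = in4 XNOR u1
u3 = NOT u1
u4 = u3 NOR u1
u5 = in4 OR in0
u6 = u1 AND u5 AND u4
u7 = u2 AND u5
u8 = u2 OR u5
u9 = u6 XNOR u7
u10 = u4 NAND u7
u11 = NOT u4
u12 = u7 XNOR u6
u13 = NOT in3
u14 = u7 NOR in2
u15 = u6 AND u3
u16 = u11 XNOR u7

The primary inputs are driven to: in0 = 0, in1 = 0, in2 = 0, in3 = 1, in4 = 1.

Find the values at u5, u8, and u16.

u5 = 1, u8 = 1, u16 = 1

u1 = in1 XOR in3 = 0 XOR 1 = 1
u2 = in4 XNOR u1 = 1 XNOR 1 = 1
u3 = NOT u1 = NOT 1 = 0
u4 = u3 NOR u1 = 0 NOR 1 = 0
u5 = in4 OR in0 = 1 OR 0 = 1
u7 = u2 AND u5 = 1 AND 1 = 1
u8 = u2 OR u5 = 1 OR 1 = 1
u11 = NOT u4 = NOT 0 = 1
u16 = u11 XNOR u7 = 1 XNOR 1 = 1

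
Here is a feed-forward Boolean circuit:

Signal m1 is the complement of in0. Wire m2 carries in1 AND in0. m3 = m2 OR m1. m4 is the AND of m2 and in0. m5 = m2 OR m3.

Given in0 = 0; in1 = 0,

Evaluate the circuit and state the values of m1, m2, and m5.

m1 = NOT in0 = NOT 0 = 1
m2 = in1 AND in0 = 0 AND 0 = 0
m3 = m2 OR m1 = 0 OR 1 = 1
m5 = m2 OR m3 = 0 OR 1 = 1

m1 = 1, m2 = 0, m5 = 1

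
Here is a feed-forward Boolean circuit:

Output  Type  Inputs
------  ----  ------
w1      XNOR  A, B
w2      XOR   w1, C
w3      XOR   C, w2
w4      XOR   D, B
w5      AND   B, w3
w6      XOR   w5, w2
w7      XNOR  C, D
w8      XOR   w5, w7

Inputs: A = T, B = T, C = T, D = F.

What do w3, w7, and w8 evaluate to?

w1 = A XNOR B = T XNOR T = T
w2 = w1 XOR C = T XOR T = F
w3 = C XOR w2 = T XOR F = T
w5 = B AND w3 = T AND T = T
w7 = C XNOR D = T XNOR F = F
w8 = w5 XOR w7 = T XOR F = T

w3 = T, w7 = F, w8 = T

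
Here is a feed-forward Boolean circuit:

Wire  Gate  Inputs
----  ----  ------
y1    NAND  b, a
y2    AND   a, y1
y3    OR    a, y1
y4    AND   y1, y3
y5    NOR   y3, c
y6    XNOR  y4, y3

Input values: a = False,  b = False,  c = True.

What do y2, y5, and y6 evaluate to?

y1 = b NAND a = False NAND False = True
y2 = a AND y1 = False AND True = False
y3 = a OR y1 = False OR True = True
y4 = y1 AND y3 = True AND True = True
y5 = y3 NOR c = True NOR True = False
y6 = y4 XNOR y3 = True XNOR True = True

y2 = False  y5 = False  y6 = True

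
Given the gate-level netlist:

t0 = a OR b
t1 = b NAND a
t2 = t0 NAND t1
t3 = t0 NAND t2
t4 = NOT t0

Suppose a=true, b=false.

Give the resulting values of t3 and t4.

t3 = true  t4 = false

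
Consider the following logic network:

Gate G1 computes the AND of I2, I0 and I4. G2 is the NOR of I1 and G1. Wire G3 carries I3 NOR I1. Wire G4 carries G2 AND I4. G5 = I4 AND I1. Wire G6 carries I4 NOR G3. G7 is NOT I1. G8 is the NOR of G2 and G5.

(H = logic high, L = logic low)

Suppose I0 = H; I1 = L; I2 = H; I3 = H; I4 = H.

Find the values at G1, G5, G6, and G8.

G1 = H, G5 = L, G6 = L, G8 = H

G1 = I2 AND I0 AND I4 = H AND H AND H = H
G2 = I1 NOR G1 = L NOR H = L
G3 = I3 NOR I1 = H NOR L = L
G5 = I4 AND I1 = H AND L = L
G6 = I4 NOR G3 = H NOR L = L
G8 = G2 NOR G5 = L NOR L = H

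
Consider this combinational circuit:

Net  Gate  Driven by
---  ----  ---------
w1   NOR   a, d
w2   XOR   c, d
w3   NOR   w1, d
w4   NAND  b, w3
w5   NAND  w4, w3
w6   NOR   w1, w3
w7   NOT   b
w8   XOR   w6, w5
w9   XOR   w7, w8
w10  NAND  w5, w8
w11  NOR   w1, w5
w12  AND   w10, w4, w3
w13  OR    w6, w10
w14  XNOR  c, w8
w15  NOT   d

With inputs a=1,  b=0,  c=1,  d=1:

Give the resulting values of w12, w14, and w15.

w1 = a NOR d = 1 NOR 1 = 0
w3 = w1 NOR d = 0 NOR 1 = 0
w4 = b NAND w3 = 0 NAND 0 = 1
w5 = w4 NAND w3 = 1 NAND 0 = 1
w6 = w1 NOR w3 = 0 NOR 0 = 1
w8 = w6 XOR w5 = 1 XOR 1 = 0
w10 = w5 NAND w8 = 1 NAND 0 = 1
w12 = w10 AND w4 AND w3 = 1 AND 1 AND 0 = 0
w14 = c XNOR w8 = 1 XNOR 0 = 0
w15 = NOT d = NOT 1 = 0

w12 = 0, w14 = 0, w15 = 0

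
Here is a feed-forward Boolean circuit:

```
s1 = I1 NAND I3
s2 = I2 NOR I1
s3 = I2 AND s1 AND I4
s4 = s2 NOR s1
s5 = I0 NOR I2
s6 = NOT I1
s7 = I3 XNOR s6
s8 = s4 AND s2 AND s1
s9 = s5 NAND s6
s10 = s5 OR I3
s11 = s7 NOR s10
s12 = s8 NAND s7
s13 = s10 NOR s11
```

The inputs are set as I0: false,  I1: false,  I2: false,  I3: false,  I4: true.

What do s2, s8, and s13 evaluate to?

s2 = true, s8 = false, s13 = false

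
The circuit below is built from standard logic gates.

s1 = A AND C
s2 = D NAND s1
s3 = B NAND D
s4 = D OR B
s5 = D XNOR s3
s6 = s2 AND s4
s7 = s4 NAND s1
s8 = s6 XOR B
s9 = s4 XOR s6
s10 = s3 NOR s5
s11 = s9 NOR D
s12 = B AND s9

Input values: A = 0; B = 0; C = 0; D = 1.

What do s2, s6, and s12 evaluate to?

s2 = 1, s6 = 1, s12 = 0

s1 = A AND C = 0 AND 0 = 0
s2 = D NAND s1 = 1 NAND 0 = 1
s4 = D OR B = 1 OR 0 = 1
s6 = s2 AND s4 = 1 AND 1 = 1
s9 = s4 XOR s6 = 1 XOR 1 = 0
s12 = B AND s9 = 0 AND 0 = 0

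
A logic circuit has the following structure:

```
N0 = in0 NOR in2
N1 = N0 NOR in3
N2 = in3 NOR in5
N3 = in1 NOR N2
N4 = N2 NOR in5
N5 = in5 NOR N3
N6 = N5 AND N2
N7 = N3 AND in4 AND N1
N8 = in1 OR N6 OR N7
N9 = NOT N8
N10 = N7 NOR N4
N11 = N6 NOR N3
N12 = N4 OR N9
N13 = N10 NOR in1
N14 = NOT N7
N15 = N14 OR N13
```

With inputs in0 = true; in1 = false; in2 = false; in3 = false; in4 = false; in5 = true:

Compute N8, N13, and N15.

N8 = false  N13 = false  N15 = true

N0 = in0 NOR in2 = true NOR false = false
N1 = N0 NOR in3 = false NOR false = true
N2 = in3 NOR in5 = false NOR true = false
N3 = in1 NOR N2 = false NOR false = true
N4 = N2 NOR in5 = false NOR true = false
N5 = in5 NOR N3 = true NOR true = false
N6 = N5 AND N2 = false AND false = false
N7 = N3 AND in4 AND N1 = true AND false AND true = false
N8 = in1 OR N6 OR N7 = false OR false OR false = false
N10 = N7 NOR N4 = false NOR false = true
N13 = N10 NOR in1 = true NOR false = false
N14 = NOT N7 = NOT false = true
N15 = N14 OR N13 = true OR false = true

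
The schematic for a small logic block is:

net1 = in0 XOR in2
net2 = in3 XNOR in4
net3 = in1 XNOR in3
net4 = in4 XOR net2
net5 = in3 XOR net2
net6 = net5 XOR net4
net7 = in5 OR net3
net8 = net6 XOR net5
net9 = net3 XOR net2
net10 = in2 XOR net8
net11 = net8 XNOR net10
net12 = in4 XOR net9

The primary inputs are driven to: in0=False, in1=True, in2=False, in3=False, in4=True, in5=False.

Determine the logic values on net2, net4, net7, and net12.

net2 = False; net4 = True; net7 = False; net12 = True

net2 = in3 XNOR in4 = False XNOR True = False
net3 = in1 XNOR in3 = True XNOR False = False
net4 = in4 XOR net2 = True XOR False = True
net7 = in5 OR net3 = False OR False = False
net9 = net3 XOR net2 = False XOR False = False
net12 = in4 XOR net9 = True XOR False = True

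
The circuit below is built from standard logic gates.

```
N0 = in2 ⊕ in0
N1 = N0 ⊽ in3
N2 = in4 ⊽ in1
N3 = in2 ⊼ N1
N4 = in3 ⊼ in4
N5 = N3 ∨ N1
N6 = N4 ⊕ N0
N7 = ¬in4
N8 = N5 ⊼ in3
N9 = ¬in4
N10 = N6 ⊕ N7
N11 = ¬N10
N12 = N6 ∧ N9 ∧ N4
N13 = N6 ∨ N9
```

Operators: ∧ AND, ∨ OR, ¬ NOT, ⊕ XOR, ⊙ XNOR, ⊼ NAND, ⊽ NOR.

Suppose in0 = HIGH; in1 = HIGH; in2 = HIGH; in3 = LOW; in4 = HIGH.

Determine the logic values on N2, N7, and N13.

N2 = LOW; N7 = LOW; N13 = HIGH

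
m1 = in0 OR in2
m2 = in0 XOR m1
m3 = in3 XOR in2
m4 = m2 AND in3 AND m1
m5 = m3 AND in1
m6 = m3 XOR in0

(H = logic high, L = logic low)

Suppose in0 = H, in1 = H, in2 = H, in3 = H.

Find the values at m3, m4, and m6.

m1 = in0 OR in2 = H OR H = H
m2 = in0 XOR m1 = H XOR H = L
m3 = in3 XOR in2 = H XOR H = L
m4 = m2 AND in3 AND m1 = L AND H AND H = L
m6 = m3 XOR in0 = L XOR H = H

m3 = L, m4 = L, m6 = H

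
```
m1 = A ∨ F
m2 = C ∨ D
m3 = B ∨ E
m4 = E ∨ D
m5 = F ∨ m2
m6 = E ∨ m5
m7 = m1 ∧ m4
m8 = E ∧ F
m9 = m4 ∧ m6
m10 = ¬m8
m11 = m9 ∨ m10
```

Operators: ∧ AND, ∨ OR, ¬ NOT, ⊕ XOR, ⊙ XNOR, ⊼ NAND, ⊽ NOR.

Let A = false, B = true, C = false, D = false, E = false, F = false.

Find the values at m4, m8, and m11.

m2 = C OR D = false OR false = false
m4 = E OR D = false OR false = false
m5 = F OR m2 = false OR false = false
m6 = E OR m5 = false OR false = false
m8 = E AND F = false AND false = false
m9 = m4 AND m6 = false AND false = false
m10 = NOT m8 = NOT false = true
m11 = m9 OR m10 = false OR true = true

m4 = false; m8 = false; m11 = true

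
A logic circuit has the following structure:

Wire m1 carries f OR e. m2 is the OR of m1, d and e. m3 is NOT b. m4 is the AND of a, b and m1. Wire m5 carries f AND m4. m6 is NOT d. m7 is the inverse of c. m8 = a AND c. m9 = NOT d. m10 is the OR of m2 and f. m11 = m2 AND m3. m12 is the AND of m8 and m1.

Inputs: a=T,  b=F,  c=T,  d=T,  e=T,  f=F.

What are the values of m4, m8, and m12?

m1 = f OR e = F OR T = T
m4 = a AND b AND m1 = T AND F AND T = F
m8 = a AND c = T AND T = T
m12 = m8 AND m1 = T AND T = T

m4 = F, m8 = T, m12 = T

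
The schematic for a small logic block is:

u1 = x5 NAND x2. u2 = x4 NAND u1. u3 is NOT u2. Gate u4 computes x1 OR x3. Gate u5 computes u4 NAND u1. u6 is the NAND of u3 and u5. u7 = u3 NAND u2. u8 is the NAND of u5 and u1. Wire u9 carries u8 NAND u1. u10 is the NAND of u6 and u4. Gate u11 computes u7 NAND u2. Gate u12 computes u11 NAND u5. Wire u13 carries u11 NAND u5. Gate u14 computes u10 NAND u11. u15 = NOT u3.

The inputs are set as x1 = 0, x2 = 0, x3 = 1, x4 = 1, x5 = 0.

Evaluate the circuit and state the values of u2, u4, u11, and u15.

u2 = 0; u4 = 1; u11 = 1; u15 = 0

u1 = x5 NAND x2 = 0 NAND 0 = 1
u2 = x4 NAND u1 = 1 NAND 1 = 0
u3 = NOT u2 = NOT 0 = 1
u4 = x1 OR x3 = 0 OR 1 = 1
u7 = u3 NAND u2 = 1 NAND 0 = 1
u11 = u7 NAND u2 = 1 NAND 0 = 1
u15 = NOT u3 = NOT 1 = 0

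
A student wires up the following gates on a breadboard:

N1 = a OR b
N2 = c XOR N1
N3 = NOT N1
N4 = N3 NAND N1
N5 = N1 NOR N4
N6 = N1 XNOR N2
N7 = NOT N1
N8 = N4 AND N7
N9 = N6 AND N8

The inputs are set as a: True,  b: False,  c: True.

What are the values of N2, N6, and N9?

N1 = a OR b = True OR False = True
N2 = c XOR N1 = True XOR True = False
N3 = NOT N1 = NOT True = False
N4 = N3 NAND N1 = False NAND True = True
N6 = N1 XNOR N2 = True XNOR False = False
N7 = NOT N1 = NOT True = False
N8 = N4 AND N7 = True AND False = False
N9 = N6 AND N8 = False AND False = False

N2 = False; N6 = False; N9 = False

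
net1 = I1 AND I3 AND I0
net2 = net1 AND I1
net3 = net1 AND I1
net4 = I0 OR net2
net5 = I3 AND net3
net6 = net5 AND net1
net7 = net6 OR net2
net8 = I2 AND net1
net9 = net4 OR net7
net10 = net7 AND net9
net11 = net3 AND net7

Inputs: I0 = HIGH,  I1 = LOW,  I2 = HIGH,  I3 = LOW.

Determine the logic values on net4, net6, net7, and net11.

net1 = I1 AND I3 AND I0 = LOW AND LOW AND HIGH = LOW
net2 = net1 AND I1 = LOW AND LOW = LOW
net3 = net1 AND I1 = LOW AND LOW = LOW
net4 = I0 OR net2 = HIGH OR LOW = HIGH
net5 = I3 AND net3 = LOW AND LOW = LOW
net6 = net5 AND net1 = LOW AND LOW = LOW
net7 = net6 OR net2 = LOW OR LOW = LOW
net11 = net3 AND net7 = LOW AND LOW = LOW

net4 = HIGH  net6 = LOW  net7 = LOW  net11 = LOW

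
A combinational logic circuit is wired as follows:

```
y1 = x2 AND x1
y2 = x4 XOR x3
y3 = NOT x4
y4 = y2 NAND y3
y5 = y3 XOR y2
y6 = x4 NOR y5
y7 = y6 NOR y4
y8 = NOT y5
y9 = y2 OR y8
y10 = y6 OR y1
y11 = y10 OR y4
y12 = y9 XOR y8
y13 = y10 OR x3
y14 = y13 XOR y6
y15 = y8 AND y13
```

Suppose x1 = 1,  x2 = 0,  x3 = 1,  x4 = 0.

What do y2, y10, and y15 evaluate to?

y2 = 1, y10 = 1, y15 = 1

y1 = x2 AND x1 = 0 AND 1 = 0
y2 = x4 XOR x3 = 0 XOR 1 = 1
y3 = NOT x4 = NOT 0 = 1
y5 = y3 XOR y2 = 1 XOR 1 = 0
y6 = x4 NOR y5 = 0 NOR 0 = 1
y8 = NOT y5 = NOT 0 = 1
y10 = y6 OR y1 = 1 OR 0 = 1
y13 = y10 OR x3 = 1 OR 1 = 1
y15 = y8 AND y13 = 1 AND 1 = 1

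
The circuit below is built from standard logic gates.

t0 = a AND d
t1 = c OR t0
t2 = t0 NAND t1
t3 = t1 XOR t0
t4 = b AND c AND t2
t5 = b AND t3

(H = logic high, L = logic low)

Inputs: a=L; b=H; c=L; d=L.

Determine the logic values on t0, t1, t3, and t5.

t0 = L, t1 = L, t3 = L, t5 = L

t0 = a AND d = L AND L = L
t1 = c OR t0 = L OR L = L
t3 = t1 XOR t0 = L XOR L = L
t5 = b AND t3 = H AND L = L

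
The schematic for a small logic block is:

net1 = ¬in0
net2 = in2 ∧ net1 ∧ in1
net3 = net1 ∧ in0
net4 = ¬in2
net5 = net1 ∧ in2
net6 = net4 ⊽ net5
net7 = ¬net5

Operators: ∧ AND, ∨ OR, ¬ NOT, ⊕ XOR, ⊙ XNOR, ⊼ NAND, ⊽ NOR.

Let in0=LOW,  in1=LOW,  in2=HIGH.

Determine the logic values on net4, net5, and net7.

net4 = LOW, net5 = HIGH, net7 = LOW

net1 = NOT in0 = NOT LOW = HIGH
net4 = NOT in2 = NOT HIGH = LOW
net5 = net1 AND in2 = HIGH AND HIGH = HIGH
net7 = NOT net5 = NOT HIGH = LOW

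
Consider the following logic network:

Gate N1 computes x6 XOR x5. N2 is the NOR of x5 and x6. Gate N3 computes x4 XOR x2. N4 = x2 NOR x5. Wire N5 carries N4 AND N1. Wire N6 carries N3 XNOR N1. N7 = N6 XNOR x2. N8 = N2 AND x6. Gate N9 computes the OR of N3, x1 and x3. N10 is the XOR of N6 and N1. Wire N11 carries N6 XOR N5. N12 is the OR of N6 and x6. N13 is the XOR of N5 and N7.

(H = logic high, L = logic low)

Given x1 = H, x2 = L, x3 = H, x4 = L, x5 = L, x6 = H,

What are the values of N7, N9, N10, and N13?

N7 = H  N9 = H  N10 = H  N13 = L

N1 = x6 XOR x5 = H XOR L = H
N3 = x4 XOR x2 = L XOR L = L
N4 = x2 NOR x5 = L NOR L = H
N5 = N4 AND N1 = H AND H = H
N6 = N3 XNOR N1 = L XNOR H = L
N7 = N6 XNOR x2 = L XNOR L = H
N9 = N3 OR x1 OR x3 = L OR H OR H = H
N10 = N6 XOR N1 = L XOR H = H
N13 = N5 XOR N7 = H XOR H = L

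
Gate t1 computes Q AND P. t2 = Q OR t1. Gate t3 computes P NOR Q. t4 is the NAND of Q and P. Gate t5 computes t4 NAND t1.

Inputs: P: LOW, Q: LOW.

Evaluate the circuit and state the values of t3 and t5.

t3 = HIGH; t5 = HIGH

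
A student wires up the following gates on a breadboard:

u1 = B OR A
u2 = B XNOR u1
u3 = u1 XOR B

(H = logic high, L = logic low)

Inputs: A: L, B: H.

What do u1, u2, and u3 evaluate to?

u1 = B OR A = H OR L = H
u2 = B XNOR u1 = H XNOR H = H
u3 = u1 XOR B = H XOR H = L

u1 = H; u2 = H; u3 = L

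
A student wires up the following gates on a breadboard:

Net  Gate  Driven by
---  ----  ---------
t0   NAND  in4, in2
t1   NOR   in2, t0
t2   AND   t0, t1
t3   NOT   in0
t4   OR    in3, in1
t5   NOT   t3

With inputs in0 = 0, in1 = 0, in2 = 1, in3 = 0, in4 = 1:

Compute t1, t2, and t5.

t1 = 0  t2 = 0  t5 = 0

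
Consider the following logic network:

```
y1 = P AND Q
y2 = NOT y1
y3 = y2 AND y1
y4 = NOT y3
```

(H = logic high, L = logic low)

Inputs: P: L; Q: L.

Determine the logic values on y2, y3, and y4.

y1 = P AND Q = L AND L = L
y2 = NOT y1 = NOT L = H
y3 = y2 AND y1 = H AND L = L
y4 = NOT y3 = NOT L = H

y2 = H  y3 = L  y4 = H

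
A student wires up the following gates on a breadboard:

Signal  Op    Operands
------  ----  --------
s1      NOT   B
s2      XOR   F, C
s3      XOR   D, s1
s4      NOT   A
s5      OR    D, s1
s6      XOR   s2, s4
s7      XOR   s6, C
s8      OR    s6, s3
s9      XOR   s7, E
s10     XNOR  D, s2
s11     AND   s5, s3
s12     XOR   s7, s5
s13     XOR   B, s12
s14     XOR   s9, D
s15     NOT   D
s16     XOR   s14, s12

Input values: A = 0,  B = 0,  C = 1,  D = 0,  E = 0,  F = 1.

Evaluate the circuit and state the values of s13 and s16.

s1 = NOT B = NOT 0 = 1
s2 = F XOR C = 1 XOR 1 = 0
s4 = NOT A = NOT 0 = 1
s5 = D OR s1 = 0 OR 1 = 1
s6 = s2 XOR s4 = 0 XOR 1 = 1
s7 = s6 XOR C = 1 XOR 1 = 0
s9 = s7 XOR E = 0 XOR 0 = 0
s12 = s7 XOR s5 = 0 XOR 1 = 1
s13 = B XOR s12 = 0 XOR 1 = 1
s14 = s9 XOR D = 0 XOR 0 = 0
s16 = s14 XOR s12 = 0 XOR 1 = 1

s13 = 1, s16 = 1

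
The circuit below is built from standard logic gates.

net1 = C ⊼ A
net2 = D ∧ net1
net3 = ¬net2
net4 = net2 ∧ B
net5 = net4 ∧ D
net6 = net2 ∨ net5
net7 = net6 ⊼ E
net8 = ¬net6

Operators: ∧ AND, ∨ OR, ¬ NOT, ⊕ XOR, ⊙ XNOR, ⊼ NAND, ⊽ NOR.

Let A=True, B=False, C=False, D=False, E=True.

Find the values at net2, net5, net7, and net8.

net2 = False, net5 = False, net7 = True, net8 = True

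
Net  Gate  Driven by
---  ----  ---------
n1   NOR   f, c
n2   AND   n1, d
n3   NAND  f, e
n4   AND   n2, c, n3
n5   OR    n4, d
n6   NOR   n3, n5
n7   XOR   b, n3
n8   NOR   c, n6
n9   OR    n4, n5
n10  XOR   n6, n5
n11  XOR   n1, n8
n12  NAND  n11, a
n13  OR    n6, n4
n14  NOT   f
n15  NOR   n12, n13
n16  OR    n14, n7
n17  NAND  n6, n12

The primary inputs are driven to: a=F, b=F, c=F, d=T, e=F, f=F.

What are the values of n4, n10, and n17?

n4 = F, n10 = T, n17 = T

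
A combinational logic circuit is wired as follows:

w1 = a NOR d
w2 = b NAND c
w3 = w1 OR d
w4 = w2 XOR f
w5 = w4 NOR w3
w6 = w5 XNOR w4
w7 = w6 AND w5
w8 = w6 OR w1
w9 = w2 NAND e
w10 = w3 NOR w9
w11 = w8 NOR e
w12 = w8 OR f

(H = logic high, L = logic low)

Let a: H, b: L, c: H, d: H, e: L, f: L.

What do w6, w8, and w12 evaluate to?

w1 = a NOR d = H NOR H = L
w2 = b NAND c = L NAND H = H
w3 = w1 OR d = L OR H = H
w4 = w2 XOR f = H XOR L = H
w5 = w4 NOR w3 = H NOR H = L
w6 = w5 XNOR w4 = L XNOR H = L
w8 = w6 OR w1 = L OR L = L
w12 = w8 OR f = L OR L = L

w6 = L; w8 = L; w12 = L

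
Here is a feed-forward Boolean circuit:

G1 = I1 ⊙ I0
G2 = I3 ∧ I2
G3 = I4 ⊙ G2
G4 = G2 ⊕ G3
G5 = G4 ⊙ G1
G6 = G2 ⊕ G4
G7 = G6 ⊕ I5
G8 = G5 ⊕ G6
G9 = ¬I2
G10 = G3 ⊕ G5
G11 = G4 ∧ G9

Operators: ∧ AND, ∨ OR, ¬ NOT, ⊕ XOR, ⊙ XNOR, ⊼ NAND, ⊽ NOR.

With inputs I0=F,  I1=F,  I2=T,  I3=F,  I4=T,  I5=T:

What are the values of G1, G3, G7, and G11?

G1 = T  G3 = F  G7 = T  G11 = F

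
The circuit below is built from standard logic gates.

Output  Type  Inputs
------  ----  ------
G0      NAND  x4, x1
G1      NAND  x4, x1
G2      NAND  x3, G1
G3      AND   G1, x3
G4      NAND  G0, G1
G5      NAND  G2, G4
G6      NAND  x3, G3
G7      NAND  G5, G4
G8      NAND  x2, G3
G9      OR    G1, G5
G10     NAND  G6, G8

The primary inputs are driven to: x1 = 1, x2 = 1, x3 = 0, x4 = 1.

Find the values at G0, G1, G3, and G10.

G0 = x4 NAND x1 = 1 NAND 1 = 0
G1 = x4 NAND x1 = 1 NAND 1 = 0
G3 = G1 AND x3 = 0 AND 0 = 0
G6 = x3 NAND G3 = 0 NAND 0 = 1
G8 = x2 NAND G3 = 1 NAND 0 = 1
G10 = G6 NAND G8 = 1 NAND 1 = 0

G0 = 0, G1 = 0, G3 = 0, G10 = 0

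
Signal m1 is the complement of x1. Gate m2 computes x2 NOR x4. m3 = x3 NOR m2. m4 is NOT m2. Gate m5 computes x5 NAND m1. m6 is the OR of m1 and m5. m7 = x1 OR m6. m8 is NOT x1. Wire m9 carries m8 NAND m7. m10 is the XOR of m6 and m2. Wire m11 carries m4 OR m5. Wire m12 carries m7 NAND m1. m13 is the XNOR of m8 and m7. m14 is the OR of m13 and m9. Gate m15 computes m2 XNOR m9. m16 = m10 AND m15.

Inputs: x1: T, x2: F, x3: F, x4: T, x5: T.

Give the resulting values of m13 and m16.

m13 = F, m16 = F

m1 = NOT x1 = NOT T = F
m2 = x2 NOR x4 = F NOR T = F
m5 = x5 NAND m1 = T NAND F = T
m6 = m1 OR m5 = F OR T = T
m7 = x1 OR m6 = T OR T = T
m8 = NOT x1 = NOT T = F
m9 = m8 NAND m7 = F NAND T = T
m10 = m6 XOR m2 = T XOR F = T
m13 = m8 XNOR m7 = F XNOR T = F
m15 = m2 XNOR m9 = F XNOR T = F
m16 = m10 AND m15 = T AND F = F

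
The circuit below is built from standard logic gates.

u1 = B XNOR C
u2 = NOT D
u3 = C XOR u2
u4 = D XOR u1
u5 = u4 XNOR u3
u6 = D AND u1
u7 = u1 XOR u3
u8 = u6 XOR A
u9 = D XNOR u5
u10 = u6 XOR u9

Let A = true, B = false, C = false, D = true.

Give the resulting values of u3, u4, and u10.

u1 = B XNOR C = false XNOR false = true
u2 = NOT D = NOT true = false
u3 = C XOR u2 = false XOR false = false
u4 = D XOR u1 = true XOR true = false
u5 = u4 XNOR u3 = false XNOR false = true
u6 = D AND u1 = true AND true = true
u9 = D XNOR u5 = true XNOR true = true
u10 = u6 XOR u9 = true XOR true = false

u3 = false  u4 = false  u10 = false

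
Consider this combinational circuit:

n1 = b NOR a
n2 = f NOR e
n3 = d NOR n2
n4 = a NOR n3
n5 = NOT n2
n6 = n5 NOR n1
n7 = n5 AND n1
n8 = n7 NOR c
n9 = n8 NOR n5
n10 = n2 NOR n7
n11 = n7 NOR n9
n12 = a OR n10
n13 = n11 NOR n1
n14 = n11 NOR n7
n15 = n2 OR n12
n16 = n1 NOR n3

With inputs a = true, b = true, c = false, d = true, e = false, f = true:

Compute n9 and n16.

n9 = false, n16 = true

n1 = b NOR a = true NOR true = false
n2 = f NOR e = true NOR false = false
n3 = d NOR n2 = true NOR false = false
n5 = NOT n2 = NOT false = true
n7 = n5 AND n1 = true AND false = false
n8 = n7 NOR c = false NOR false = true
n9 = n8 NOR n5 = true NOR true = false
n16 = n1 NOR n3 = false NOR false = true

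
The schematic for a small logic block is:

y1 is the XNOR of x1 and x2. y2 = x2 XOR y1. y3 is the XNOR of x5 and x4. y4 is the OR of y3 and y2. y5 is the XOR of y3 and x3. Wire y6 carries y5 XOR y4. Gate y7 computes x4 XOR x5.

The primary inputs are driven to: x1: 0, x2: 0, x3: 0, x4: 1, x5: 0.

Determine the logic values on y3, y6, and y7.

y3 = 0; y6 = 1; y7 = 1

y1 = x1 XNOR x2 = 0 XNOR 0 = 1
y2 = x2 XOR y1 = 0 XOR 1 = 1
y3 = x5 XNOR x4 = 0 XNOR 1 = 0
y4 = y3 OR y2 = 0 OR 1 = 1
y5 = y3 XOR x3 = 0 XOR 0 = 0
y6 = y5 XOR y4 = 0 XOR 1 = 1
y7 = x4 XOR x5 = 1 XOR 0 = 1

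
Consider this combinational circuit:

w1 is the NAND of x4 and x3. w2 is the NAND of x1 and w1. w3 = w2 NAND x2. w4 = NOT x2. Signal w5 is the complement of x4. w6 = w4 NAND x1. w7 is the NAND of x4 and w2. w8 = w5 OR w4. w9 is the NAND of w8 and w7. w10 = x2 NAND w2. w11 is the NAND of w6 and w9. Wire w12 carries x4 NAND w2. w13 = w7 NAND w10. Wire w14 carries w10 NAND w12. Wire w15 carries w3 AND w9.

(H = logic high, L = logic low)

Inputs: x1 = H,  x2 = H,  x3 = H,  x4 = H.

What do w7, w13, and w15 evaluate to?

w7 = L; w13 = H; w15 = L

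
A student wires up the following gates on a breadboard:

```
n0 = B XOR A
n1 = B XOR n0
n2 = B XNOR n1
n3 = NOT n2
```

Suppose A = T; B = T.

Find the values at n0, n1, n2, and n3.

n0 = B XOR A = T XOR T = F
n1 = B XOR n0 = T XOR F = T
n2 = B XNOR n1 = T XNOR T = T
n3 = NOT n2 = NOT T = F

n0 = F  n1 = T  n2 = T  n3 = F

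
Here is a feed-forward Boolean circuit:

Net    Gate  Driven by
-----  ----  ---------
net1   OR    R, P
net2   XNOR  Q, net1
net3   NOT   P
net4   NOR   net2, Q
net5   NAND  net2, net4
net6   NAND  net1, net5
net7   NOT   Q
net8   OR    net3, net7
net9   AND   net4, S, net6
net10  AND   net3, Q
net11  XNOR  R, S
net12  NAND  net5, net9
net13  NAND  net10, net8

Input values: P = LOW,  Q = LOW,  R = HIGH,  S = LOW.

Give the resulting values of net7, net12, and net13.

net7 = HIGH, net12 = HIGH, net13 = HIGH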